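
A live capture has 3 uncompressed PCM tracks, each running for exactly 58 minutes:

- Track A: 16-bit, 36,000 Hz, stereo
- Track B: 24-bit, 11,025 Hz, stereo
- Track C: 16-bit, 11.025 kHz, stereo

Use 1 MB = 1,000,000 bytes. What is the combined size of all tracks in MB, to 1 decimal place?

884.8 MB

exactly 58 minutes = 3,480 s.
Track A: 36,000 × 3,480 × 2 × 2 = 501,120,000 bytes.
Track B: 11,025 × 3,480 × 3 × 2 = 230,202,000 bytes.
Track C: 11,025 × 3,480 × 2 × 2 = 153,468,000 bytes.
Total = 884,790,000 bytes = 884.8 MB.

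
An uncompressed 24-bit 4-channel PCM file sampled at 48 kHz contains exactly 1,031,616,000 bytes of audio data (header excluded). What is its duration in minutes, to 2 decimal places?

29.85 minutes

Byte rate = 48,000 × 3 × 4 = 576,000 bytes/s.
Duration = 1,031,616,000 / 576,000 = 1,791 s.
1,791 s / 60 = 29.85 minutes.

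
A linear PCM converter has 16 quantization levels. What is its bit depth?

log2(16) = 4.

4 bits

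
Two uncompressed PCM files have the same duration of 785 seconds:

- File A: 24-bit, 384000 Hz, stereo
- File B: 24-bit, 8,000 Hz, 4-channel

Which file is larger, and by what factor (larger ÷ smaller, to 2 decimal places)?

File A, by a factor of 24.00

File A: 384,000 × 3 × 2 = 2,304,000 bytes/s.
File B: 8,000 × 3 × 4 = 96,000 bytes/s.
File A is larger; ratio = 1,808,640,000 / 75,360,000 = 24.00.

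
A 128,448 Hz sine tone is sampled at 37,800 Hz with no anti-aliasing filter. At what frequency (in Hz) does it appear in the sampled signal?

15,048 Hz

Nyquist = 37,800/2 = 18,900 Hz; 128,448 Hz exceeds it.
Alias = |128,448 − 3×37,800| = |128,448 − 113,400| = 15,048 Hz.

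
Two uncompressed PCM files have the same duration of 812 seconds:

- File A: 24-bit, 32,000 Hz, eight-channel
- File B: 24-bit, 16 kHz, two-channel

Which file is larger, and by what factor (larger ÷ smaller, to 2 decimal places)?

File A: 32,000 × 3 × 8 = 768,000 bytes/s.
File B: 16,000 × 3 × 2 = 96,000 bytes/s.
File A is larger; ratio = 623,616,000 / 77,952,000 = 8.00.

File A, by a factor of 8.00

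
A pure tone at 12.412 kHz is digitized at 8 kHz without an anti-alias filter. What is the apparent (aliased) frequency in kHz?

3.588 kHz

Nyquist = 8,000/2 = 4,000 Hz; 12,412 Hz exceeds it.
Alias = |12,412 − 2×8,000| = |12,412 − 16,000| = 3,588 Hz = 3.588 kHz.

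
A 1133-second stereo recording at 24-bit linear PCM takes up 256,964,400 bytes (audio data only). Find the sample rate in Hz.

37,800 Hz

Bytes = sample_rate × seconds × bytes_per_sample × channels.
sample_rate = 256,964,400 / (1,133 × 3 × 2) = 256,964,400 / 6,798 = 37,800 Hz.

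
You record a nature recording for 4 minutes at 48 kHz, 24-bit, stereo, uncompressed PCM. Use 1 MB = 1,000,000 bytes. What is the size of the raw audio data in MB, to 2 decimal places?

69.12 MB

Duration = 4 minutes = 240 s.
Bytes = 48,000 samples/s × 240 s × 3 bytes/sample × 2 ch = 69,120,000 bytes.
69,120,000 / 1,000,000 = 69.12 MB.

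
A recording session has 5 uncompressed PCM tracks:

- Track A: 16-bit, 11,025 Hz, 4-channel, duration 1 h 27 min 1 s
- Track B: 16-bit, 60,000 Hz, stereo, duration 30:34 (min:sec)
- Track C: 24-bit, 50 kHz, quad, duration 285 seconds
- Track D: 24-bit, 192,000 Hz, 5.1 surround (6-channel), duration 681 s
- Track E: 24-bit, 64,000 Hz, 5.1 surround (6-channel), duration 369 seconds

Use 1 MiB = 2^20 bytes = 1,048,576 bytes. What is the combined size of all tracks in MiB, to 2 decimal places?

Track A: 1 h 27 min 1 s = 5,221 s; 11,025 × 5,221 × 2 × 4 = 460,492,200 bytes.
Track B: 30:34 (min:sec) = 1,834 s; 60,000 × 1,834 × 2 × 2 = 440,160,000 bytes.
Track C: 50,000 × 285 × 3 × 4 = 171,000,000 bytes.
Track D: 192,000 × 681 × 3 × 6 = 2,353,536,000 bytes.
Track E: 64,000 × 369 × 3 × 6 = 425,088,000 bytes.
Total = 3,850,276,200 bytes = 3671.91 MiB.

3671.91 MiB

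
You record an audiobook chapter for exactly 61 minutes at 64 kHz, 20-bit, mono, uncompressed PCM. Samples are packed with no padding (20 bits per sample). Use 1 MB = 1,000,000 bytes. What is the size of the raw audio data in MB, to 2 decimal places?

Duration = exactly 61 minutes = 3,660 s.
Bits = 64,000 × 3,660 × 20 × 1 = 4,684,800,000 bits = 585,600,000 bytes.
585,600,000 / 1,000,000 = 585.60 MB.

585.60 MB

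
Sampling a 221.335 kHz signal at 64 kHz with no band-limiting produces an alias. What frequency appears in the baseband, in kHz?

Nyquist = 64,000/2 = 32,000 Hz; 221,335 Hz exceeds it.
Alias = |221,335 − 3×64,000| = |221,335 − 192,000| = 29,335 Hz = 29.335 kHz.

29.335 kHz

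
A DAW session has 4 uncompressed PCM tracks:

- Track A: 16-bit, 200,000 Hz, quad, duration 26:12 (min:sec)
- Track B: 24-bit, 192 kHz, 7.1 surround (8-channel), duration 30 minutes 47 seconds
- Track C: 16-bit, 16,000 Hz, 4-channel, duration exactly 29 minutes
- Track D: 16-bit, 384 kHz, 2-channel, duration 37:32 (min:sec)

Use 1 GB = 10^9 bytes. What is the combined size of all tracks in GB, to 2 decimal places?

Track A: 26:12 (min:sec) = 1,572 s; 200,000 × 1,572 × 2 × 4 = 2,515,200,000 bytes.
Track B: 30 minutes 47 seconds = 1,847 s; 192,000 × 1,847 × 3 × 8 = 8,510,976,000 bytes.
Track C: exactly 29 minutes = 1,740 s; 16,000 × 1,740 × 2 × 4 = 222,720,000 bytes.
Track D: 37:32 (min:sec) = 2,252 s; 384,000 × 2,252 × 2 × 2 = 3,459,072,000 bytes.
Total = 14,707,968,000 bytes = 14.71 GB.

14.71 GB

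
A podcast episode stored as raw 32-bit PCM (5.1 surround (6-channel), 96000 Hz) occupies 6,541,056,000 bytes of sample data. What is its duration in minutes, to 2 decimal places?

Byte rate = 96,000 × 4 × 6 = 2,304,000 bytes/s.
Duration = 6,541,056,000 / 2,304,000 = 2,839 s.
2,839 s / 60 = 47.32 minutes.

47.32 minutes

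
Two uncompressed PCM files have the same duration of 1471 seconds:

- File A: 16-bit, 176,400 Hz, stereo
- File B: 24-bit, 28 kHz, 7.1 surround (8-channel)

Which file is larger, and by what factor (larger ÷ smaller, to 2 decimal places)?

File A: 176,400 × 2 × 2 = 705,600 bytes/s.
File B: 28,000 × 3 × 8 = 672,000 bytes/s.
File A is larger; ratio = 1,037,937,600 / 988,512,000 = 1.05.

File A, by a factor of 1.05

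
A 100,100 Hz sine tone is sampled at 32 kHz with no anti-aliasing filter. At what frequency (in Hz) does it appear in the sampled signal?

4,100 Hz

Nyquist = 32,000/2 = 16,000 Hz; 100,100 Hz exceeds it.
Alias = |100,100 − 3×32,000| = |100,100 − 96,000| = 4,100 Hz.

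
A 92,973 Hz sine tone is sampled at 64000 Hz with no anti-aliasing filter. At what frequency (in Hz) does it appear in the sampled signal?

28,973 Hz

Nyquist = 64,000/2 = 32,000 Hz; 92,973 Hz exceeds it.
Alias = |92,973 − 1×64,000| = |92,973 − 64,000| = 28,973 Hz.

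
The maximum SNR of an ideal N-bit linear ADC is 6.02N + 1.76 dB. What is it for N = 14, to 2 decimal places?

86.04 dB

6.02 × 14 + 1.76 = 86.04 dB.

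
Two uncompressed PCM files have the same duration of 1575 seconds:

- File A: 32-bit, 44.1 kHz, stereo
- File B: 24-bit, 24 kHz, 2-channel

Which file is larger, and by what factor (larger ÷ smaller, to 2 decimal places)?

File A, by a factor of 2.45

File A: 44,100 × 4 × 2 = 352,800 bytes/s.
File B: 24,000 × 3 × 2 = 144,000 bytes/s.
File A is larger; ratio = 555,660,000 / 226,800,000 = 2.45.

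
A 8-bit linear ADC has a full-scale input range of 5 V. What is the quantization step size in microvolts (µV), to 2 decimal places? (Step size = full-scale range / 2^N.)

5 V / 2^8 = 5 / 256 V = 19531.25 µV.

19531.25 µV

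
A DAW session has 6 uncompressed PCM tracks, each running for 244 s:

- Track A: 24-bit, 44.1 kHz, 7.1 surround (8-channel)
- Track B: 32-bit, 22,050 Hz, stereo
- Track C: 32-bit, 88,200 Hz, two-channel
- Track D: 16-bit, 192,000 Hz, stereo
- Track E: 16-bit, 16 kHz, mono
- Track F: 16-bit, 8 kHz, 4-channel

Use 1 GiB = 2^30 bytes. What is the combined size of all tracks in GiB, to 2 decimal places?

Track A: 44,100 × 244 × 3 × 8 = 258,249,600 bytes.
Track B: 22,050 × 244 × 4 × 2 = 43,041,600 bytes.
Track C: 88,200 × 244 × 4 × 2 = 172,166,400 bytes.
Track D: 192,000 × 244 × 2 × 2 = 187,392,000 bytes.
Track E: 16,000 × 244 × 2 × 1 = 7,808,000 bytes.
Track F: 8,000 × 244 × 2 × 4 = 15,616,000 bytes.
Total = 684,273,600 bytes = 0.64 GiB.

0.64 GiB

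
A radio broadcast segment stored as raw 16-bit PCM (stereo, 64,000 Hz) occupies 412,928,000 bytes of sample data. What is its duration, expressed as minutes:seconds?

Byte rate = 64,000 × 2 × 2 = 256,000 bytes/s.
Duration = 412,928,000 / 256,000 = 1,613 s.
1,613 s = 26:53.

26:53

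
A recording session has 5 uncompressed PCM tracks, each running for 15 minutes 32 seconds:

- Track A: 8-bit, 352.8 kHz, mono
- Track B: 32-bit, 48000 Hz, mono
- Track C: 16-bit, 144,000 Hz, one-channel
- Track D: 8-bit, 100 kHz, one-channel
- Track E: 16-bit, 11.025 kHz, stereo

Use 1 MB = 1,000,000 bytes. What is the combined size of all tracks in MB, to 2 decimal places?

15 minutes 32 seconds = 932 s.
Track A: 352,800 × 932 × 1 × 1 = 328,809,600 bytes.
Track B: 48,000 × 932 × 4 × 1 = 178,944,000 bytes.
Track C: 144,000 × 932 × 2 × 1 = 268,416,000 bytes.
Track D: 100,000 × 932 × 1 × 1 = 93,200,000 bytes.
Track E: 11,025 × 932 × 2 × 2 = 41,101,200 bytes.
Total = 910,470,800 bytes = 910.47 MB.

910.47 MB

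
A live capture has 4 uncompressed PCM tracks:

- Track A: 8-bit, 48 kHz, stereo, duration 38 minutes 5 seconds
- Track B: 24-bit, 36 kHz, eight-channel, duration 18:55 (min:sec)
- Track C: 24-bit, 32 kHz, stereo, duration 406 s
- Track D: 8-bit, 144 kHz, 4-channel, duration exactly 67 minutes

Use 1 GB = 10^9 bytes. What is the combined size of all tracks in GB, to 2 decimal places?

Track A: 38 minutes 5 seconds = 2,285 s; 48,000 × 2,285 × 1 × 2 = 219,360,000 bytes.
Track B: 18:55 (min:sec) = 1,135 s; 36,000 × 1,135 × 3 × 8 = 980,640,000 bytes.
Track C: 32,000 × 406 × 3 × 2 = 77,952,000 bytes.
Track D: exactly 67 minutes = 4,020 s; 144,000 × 4,020 × 1 × 4 = 2,315,520,000 bytes.
Total = 3,593,472,000 bytes = 3.59 GB.

3.59 GB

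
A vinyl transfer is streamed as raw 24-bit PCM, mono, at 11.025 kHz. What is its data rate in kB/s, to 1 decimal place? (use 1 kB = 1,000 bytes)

33.1 kB/s

Bit rate = 11,025 × 24 × 1 = 264,600 bits/s.
264,600 / 8 = 33,075 B/s = 33.1 kB/s.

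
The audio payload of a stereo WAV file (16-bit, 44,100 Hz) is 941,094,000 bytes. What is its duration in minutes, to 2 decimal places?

88.92 minutes

Byte rate = 44,100 × 2 × 2 = 176,400 bytes/s.
Duration = 941,094,000 / 176,400 = 5,335 s.
5,335 s / 60 = 88.92 minutes.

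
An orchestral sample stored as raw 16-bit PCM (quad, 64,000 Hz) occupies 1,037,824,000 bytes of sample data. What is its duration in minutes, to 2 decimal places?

Byte rate = 64,000 × 2 × 4 = 512,000 bytes/s.
Duration = 1,037,824,000 / 512,000 = 2,027 s.
2,027 s / 60 = 33.78 minutes.

33.78 minutes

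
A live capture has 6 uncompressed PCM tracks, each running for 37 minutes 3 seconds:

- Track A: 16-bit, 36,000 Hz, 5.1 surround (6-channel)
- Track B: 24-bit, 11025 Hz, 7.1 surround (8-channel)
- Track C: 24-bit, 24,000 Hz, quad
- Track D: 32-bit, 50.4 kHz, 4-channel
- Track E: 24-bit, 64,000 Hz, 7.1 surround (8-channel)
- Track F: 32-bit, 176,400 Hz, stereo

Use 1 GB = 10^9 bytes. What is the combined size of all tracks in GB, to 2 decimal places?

37 minutes 3 seconds = 2,223 s.
Track A: 36,000 × 2,223 × 2 × 6 = 960,336,000 bytes.
Track B: 11,025 × 2,223 × 3 × 8 = 588,205,800 bytes.
Track C: 24,000 × 2,223 × 3 × 4 = 640,224,000 bytes.
Track D: 50,400 × 2,223 × 4 × 4 = 1,792,627,200 bytes.
Track E: 64,000 × 2,223 × 3 × 8 = 3,414,528,000 bytes.
Track F: 176,400 × 2,223 × 4 × 2 = 3,137,097,600 bytes.
Total = 10,533,018,600 bytes = 10.53 GB.

10.53 GB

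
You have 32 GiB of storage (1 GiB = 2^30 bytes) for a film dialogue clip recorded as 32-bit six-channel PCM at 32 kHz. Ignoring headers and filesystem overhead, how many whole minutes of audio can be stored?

Uncompressed byte rate = 32,000 × 4 × 6 = 768,000 bytes/s.
Capacity = 32 × 1,073,741,824 = 34,359,738,368 bytes.
34,359,738,368 / 768,000 ≈ 44739.24 s → 745 minutes.

745 minutes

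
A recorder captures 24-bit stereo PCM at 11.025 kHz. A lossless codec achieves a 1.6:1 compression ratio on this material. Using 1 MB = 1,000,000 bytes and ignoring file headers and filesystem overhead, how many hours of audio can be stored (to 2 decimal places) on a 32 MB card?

Uncompressed byte rate = 11,025 × 3 × 2 = 66,150 bytes/s.
After 1.6:1 compression, effective rate ≈ 41343.75 bytes/s.
Capacity = 32 × 1,000,000 = 32,000,000 bytes.
32,000,000 / effective rate ≈ 774 s → 0.21 hours.

0.21 hours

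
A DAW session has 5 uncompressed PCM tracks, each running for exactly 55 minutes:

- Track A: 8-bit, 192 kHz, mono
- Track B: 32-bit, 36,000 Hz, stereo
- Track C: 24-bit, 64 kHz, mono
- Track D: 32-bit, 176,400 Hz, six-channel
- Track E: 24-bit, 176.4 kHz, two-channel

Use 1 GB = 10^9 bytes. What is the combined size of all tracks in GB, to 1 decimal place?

exactly 55 minutes = 3,300 s.
Track A: 192,000 × 3,300 × 1 × 1 = 633,600,000 bytes.
Track B: 36,000 × 3,300 × 4 × 2 = 950,400,000 bytes.
Track C: 64,000 × 3,300 × 3 × 1 = 633,600,000 bytes.
Track D: 176,400 × 3,300 × 4 × 6 = 13,970,880,000 bytes.
Track E: 176,400 × 3,300 × 3 × 2 = 3,492,720,000 bytes.
Total = 19,681,200,000 bytes = 19.7 GB.

19.7 GB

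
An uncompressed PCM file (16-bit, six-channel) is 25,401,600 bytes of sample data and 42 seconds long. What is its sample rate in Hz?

Bytes = sample_rate × seconds × bytes_per_sample × channels.
sample_rate = 25,401,600 / (42 × 2 × 6) = 25,401,600 / 504 = 50,400 Hz.

50,400 Hz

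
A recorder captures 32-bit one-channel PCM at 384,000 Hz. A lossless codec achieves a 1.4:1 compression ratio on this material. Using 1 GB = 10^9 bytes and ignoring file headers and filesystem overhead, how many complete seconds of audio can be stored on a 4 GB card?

Uncompressed byte rate = 384,000 × 4 × 1 = 1,536,000 bytes/s.
After 1.4:1 compression, effective rate ≈ 1097142.86 bytes/s.
Capacity = 4 × 1,000,000,000 = 4,000,000,000 bytes.
4,000,000,000 / effective rate ≈ 3645.83 s → 3,645 seconds.

3,645 seconds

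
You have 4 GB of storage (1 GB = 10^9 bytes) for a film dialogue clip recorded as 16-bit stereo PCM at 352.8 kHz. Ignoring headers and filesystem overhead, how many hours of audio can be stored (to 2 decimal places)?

0.79 hours

Uncompressed byte rate = 352,800 × 2 × 2 = 1,411,200 bytes/s.
Capacity = 4 × 1,000,000,000 = 4,000,000,000 bytes.
4,000,000,000 / 1,411,200 ≈ 2834.47 s → 0.79 hours.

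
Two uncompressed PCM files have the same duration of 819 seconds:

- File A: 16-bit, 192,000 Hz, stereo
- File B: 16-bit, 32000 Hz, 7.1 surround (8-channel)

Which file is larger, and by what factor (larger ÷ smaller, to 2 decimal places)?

File A, by a factor of 1.50

File A: 192,000 × 2 × 2 = 768,000 bytes/s.
File B: 32,000 × 2 × 8 = 512,000 bytes/s.
File A is larger; ratio = 628,992,000 / 419,328,000 = 1.50.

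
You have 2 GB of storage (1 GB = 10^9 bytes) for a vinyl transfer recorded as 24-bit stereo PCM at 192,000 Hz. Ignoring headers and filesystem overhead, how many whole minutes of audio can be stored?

Uncompressed byte rate = 192,000 × 3 × 2 = 1,152,000 bytes/s.
Capacity = 2 × 1,000,000,000 = 2,000,000,000 bytes.
2,000,000,000 / 1,152,000 ≈ 1736.11 s → 28 minutes.

28 minutes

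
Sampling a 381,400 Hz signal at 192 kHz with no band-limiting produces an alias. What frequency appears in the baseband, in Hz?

2,600 Hz

Nyquist = 192,000/2 = 96,000 Hz; 381,400 Hz exceeds it.
Alias = |381,400 − 2×192,000| = |381,400 − 384,000| = 2,600 Hz.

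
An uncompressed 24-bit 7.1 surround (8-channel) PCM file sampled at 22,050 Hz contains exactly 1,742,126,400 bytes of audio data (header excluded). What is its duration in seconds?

3,292 seconds

Byte rate = 22,050 × 3 × 8 = 529,200 bytes/s.
Duration = 1,742,126,400 / 529,200 = 3,292 s.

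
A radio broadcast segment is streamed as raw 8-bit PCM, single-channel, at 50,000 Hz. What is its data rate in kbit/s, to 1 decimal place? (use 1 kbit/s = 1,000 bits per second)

400.0 kbit/s

Bit rate = 50,000 × 8 × 1 = 400,000 bits/s.
= 400.0 kbit/s.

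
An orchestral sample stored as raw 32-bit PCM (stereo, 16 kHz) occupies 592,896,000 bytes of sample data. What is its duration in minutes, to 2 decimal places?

Byte rate = 16,000 × 4 × 2 = 128,000 bytes/s.
Duration = 592,896,000 / 128,000 = 4,632 s.
4,632 s / 60 = 77.20 minutes.

77.20 minutes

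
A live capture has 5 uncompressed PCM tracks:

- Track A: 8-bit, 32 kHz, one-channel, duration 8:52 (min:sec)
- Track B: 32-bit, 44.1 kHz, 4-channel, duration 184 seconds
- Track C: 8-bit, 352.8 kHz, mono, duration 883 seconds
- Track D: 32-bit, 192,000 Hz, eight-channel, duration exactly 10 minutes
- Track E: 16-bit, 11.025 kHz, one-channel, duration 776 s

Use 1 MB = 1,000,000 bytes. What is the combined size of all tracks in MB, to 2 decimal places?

4161.89 MB

Track A: 8:52 (min:sec) = 532 s; 32,000 × 532 × 1 × 1 = 17,024,000 bytes.
Track B: 44,100 × 184 × 4 × 4 = 129,830,400 bytes.
Track C: 352,800 × 883 × 1 × 1 = 311,522,400 bytes.
Track D: exactly 10 minutes = 600 s; 192,000 × 600 × 4 × 8 = 3,686,400,000 bytes.
Track E: 11,025 × 776 × 2 × 1 = 17,110,800 bytes.
Total = 4,161,887,600 bytes = 4161.89 MB.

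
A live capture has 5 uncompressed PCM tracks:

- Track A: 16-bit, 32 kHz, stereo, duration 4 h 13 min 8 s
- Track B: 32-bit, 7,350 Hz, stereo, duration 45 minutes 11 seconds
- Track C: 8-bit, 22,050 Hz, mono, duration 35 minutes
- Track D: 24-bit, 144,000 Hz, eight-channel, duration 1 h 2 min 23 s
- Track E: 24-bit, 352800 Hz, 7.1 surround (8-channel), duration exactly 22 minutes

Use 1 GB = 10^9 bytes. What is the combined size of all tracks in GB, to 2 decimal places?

26.26 GB

Track A: 4 h 13 min 8 s = 15,188 s; 32,000 × 15,188 × 2 × 2 = 1,944,064,000 bytes.
Track B: 45 minutes 11 seconds = 2,711 s; 7,350 × 2,711 × 4 × 2 = 159,406,800 bytes.
Track C: 35 minutes = 2,100 s; 22,050 × 2,100 × 1 × 1 = 46,305,000 bytes.
Track D: 1 h 2 min 23 s = 3,743 s; 144,000 × 3,743 × 3 × 8 = 12,935,808,000 bytes.
Track E: exactly 22 minutes = 1,320 s; 352,800 × 1,320 × 3 × 8 = 11,176,704,000 bytes.
Total = 26,262,287,800 bytes = 26.26 GB.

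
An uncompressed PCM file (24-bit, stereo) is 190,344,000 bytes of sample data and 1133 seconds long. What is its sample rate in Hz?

28,000 Hz

Bytes = sample_rate × seconds × bytes_per_sample × channels.
sample_rate = 190,344,000 / (1,133 × 3 × 2) = 190,344,000 / 6,798 = 28,000 Hz.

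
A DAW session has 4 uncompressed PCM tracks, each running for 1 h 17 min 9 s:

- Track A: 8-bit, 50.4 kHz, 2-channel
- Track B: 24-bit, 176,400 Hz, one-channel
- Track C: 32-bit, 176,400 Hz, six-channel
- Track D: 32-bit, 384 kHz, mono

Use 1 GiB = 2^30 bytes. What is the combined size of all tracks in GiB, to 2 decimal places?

1 h 17 min 9 s = 4,629 s.
Track A: 50,400 × 4,629 × 1 × 2 = 466,603,200 bytes.
Track B: 176,400 × 4,629 × 3 × 1 = 2,449,666,800 bytes.
Track C: 176,400 × 4,629 × 4 × 6 = 19,597,334,400 bytes.
Track D: 384,000 × 4,629 × 4 × 1 = 7,110,144,000 bytes.
Total = 29,623,748,400 bytes = 27.59 GiB.

27.59 GiB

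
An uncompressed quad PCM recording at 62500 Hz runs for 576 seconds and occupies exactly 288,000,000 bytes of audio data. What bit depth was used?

Bytes per sample = 288,000,000 / (62,500 × 576 × 4) = 288,000,000 / 144,000,000 = 2.
Bit depth = 2 × 8 = 16 bits.

16 bits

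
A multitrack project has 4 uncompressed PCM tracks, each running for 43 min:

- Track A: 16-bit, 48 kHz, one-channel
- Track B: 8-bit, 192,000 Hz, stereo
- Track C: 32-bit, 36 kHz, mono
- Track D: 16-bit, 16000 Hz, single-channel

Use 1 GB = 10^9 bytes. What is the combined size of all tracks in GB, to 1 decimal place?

1.7 GB

43 min = 2,580 s.
Track A: 48,000 × 2,580 × 2 × 1 = 247,680,000 bytes.
Track B: 192,000 × 2,580 × 1 × 2 = 990,720,000 bytes.
Track C: 36,000 × 2,580 × 4 × 1 = 371,520,000 bytes.
Track D: 16,000 × 2,580 × 2 × 1 = 82,560,000 bytes.
Total = 1,692,480,000 bytes = 1.7 GB.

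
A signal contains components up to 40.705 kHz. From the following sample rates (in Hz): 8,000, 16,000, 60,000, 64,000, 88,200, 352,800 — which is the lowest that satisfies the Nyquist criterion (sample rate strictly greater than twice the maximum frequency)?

Need sample rate > 2 × 40,705 = 81,410 Hz.
Lowest listed rate above 81,410 Hz is 88,200 Hz.

88,200 Hz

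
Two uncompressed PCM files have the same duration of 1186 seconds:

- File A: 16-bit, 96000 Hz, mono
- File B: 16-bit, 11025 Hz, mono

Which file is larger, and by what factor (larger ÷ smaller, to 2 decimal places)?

File A, by a factor of 8.71

File A: 96,000 × 2 × 1 = 192,000 bytes/s.
File B: 11,025 × 2 × 1 = 22,050 bytes/s.
File A is larger; ratio = 227,712,000 / 26,151,300 = 8.71.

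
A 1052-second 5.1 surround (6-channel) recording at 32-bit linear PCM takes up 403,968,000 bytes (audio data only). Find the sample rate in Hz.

Bytes = sample_rate × seconds × bytes_per_sample × channels.
sample_rate = 403,968,000 / (1,052 × 4 × 6) = 403,968,000 / 25,248 = 16,000 Hz.

16,000 Hz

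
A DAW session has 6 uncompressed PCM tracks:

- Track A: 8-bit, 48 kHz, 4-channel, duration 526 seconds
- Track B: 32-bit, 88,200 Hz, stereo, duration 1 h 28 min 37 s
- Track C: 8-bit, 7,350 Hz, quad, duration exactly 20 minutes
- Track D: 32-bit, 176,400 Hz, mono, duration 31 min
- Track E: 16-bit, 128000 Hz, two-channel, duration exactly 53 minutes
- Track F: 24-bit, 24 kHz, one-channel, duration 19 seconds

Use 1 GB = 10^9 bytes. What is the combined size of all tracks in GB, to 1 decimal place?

Track A: 48,000 × 526 × 1 × 4 = 100,992,000 bytes.
Track B: 1 h 28 min 37 s = 5,317 s; 88,200 × 5,317 × 4 × 2 = 3,751,675,200 bytes.
Track C: exactly 20 minutes = 1,200 s; 7,350 × 1,200 × 1 × 4 = 35,280,000 bytes.
Track D: 31 min = 1,860 s; 176,400 × 1,860 × 4 × 1 = 1,312,416,000 bytes.
Track E: exactly 53 minutes = 3,180 s; 128,000 × 3,180 × 2 × 2 = 1,628,160,000 bytes.
Track F: 24,000 × 19 × 3 × 1 = 1,368,000 bytes.
Total = 6,829,891,200 bytes = 6.8 GB.

6.8 GB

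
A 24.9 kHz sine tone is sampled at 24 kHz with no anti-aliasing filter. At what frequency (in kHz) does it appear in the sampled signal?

0.9 kHz

Nyquist = 24,000/2 = 12,000 Hz; 24,900 Hz exceeds it.
Alias = |24,900 − 1×24,000| = |24,900 − 24,000| = 900 Hz = 0.9 kHz.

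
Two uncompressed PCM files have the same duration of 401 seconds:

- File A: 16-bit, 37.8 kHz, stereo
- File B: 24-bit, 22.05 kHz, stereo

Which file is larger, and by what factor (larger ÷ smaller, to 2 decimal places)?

File A, by a factor of 1.14

File A: 37,800 × 2 × 2 = 151,200 bytes/s.
File B: 22,050 × 3 × 2 = 132,300 bytes/s.
File A is larger; ratio = 60,631,200 / 53,052,300 = 1.14.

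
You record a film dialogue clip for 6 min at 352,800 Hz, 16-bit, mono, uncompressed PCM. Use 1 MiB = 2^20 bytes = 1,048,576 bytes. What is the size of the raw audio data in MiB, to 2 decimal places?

Duration = 6 min = 360 s.
Bytes = 352,800 samples/s × 360 s × 2 bytes/sample × 1 ch = 254,016,000 bytes.
254,016,000 / 1,048,576 = 242.25 MiB.

242.25 MiB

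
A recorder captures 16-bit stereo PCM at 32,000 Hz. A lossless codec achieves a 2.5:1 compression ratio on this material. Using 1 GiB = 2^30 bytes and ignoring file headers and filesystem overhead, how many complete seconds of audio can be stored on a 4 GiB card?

83,886 seconds

Uncompressed byte rate = 32,000 × 2 × 2 = 128,000 bytes/s.
After 2.5:1 compression, effective rate ≈ 51200 bytes/s.
Capacity = 4 × 1,073,741,824 = 4,294,967,296 bytes.
4,294,967,296 / effective rate ≈ 83886.08 s → 83,886 seconds.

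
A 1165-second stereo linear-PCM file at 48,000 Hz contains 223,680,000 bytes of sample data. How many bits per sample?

16 bits

Bytes per sample = 223,680,000 / (48,000 × 1,165 × 2) = 223,680,000 / 111,840,000 = 2.
Bit depth = 2 × 8 = 16 bits.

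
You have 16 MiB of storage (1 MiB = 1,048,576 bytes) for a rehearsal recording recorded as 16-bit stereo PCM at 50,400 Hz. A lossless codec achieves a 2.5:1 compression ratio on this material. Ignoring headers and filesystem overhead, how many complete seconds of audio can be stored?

Uncompressed byte rate = 50,400 × 2 × 2 = 201,600 bytes/s.
After 2.5:1 compression, effective rate ≈ 80640 bytes/s.
Capacity = 16 × 1,048,576 = 16,777,216 bytes.
16,777,216 / effective rate ≈ 208.05 s → 208 seconds.

208 seconds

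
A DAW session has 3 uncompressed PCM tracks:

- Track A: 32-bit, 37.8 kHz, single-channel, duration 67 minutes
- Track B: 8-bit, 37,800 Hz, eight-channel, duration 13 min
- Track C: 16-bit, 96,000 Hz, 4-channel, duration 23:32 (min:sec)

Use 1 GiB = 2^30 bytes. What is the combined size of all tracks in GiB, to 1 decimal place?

Track A: 67 minutes = 4,020 s; 37,800 × 4,020 × 4 × 1 = 607,824,000 bytes.
Track B: 13 min = 780 s; 37,800 × 780 × 1 × 8 = 235,872,000 bytes.
Track C: 23:32 (min:sec) = 1,412 s; 96,000 × 1,412 × 2 × 4 = 1,084,416,000 bytes.
Total = 1,928,112,000 bytes = 1.8 GiB.

1.8 GiB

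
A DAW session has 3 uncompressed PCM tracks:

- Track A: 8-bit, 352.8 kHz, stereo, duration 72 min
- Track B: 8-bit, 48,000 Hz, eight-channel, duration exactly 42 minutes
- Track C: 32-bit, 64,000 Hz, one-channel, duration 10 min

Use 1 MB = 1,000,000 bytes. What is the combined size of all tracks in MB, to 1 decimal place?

Track A: 72 min = 4,320 s; 352,800 × 4,320 × 1 × 2 = 3,048,192,000 bytes.
Track B: exactly 42 minutes = 2,520 s; 48,000 × 2,520 × 1 × 8 = 967,680,000 bytes.
Track C: 10 min = 600 s; 64,000 × 600 × 4 × 1 = 153,600,000 bytes.
Total = 4,169,472,000 bytes = 4169.5 MB.

4169.5 MB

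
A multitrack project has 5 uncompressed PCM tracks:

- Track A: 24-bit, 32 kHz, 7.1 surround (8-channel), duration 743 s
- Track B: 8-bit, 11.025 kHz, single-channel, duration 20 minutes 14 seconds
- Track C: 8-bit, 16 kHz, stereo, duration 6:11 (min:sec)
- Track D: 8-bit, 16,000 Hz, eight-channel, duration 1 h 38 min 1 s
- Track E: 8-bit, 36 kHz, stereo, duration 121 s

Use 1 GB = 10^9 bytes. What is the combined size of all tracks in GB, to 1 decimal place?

1.4 GB

Track A: 32,000 × 743 × 3 × 8 = 570,624,000 bytes.
Track B: 20 minutes 14 seconds = 1,214 s; 11,025 × 1,214 × 1 × 1 = 13,384,350 bytes.
Track C: 6:11 (min:sec) = 371 s; 16,000 × 371 × 1 × 2 = 11,872,000 bytes.
Track D: 1 h 38 min 1 s = 5,881 s; 16,000 × 5,881 × 1 × 8 = 752,768,000 bytes.
Track E: 36,000 × 121 × 1 × 2 = 8,712,000 bytes.
Total = 1,357,360,350 bytes = 1.4 GB.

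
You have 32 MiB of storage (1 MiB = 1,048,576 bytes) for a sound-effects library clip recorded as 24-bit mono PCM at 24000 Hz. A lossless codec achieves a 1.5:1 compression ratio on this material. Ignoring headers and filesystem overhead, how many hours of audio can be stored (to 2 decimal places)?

0.19 hours

Uncompressed byte rate = 24,000 × 3 × 1 = 72,000 bytes/s.
After 1.5:1 compression, effective rate ≈ 48000 bytes/s.
Capacity = 32 × 1,048,576 = 33,554,432 bytes.
33,554,432 / effective rate ≈ 699.05 s → 0.19 hours.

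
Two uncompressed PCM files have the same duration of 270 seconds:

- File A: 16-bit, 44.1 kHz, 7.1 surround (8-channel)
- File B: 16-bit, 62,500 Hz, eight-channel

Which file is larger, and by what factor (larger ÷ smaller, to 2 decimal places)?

File A: 44,100 × 2 × 8 = 705,600 bytes/s.
File B: 62,500 × 2 × 8 = 1,000,000 bytes/s.
File B is larger; ratio = 270,000,000 / 190,512,000 = 1.42.

File B, by a factor of 1.42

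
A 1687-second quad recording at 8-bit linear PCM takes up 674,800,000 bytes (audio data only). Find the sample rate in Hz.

Bytes = sample_rate × seconds × bytes_per_sample × channels.
sample_rate = 674,800,000 / (1,687 × 1 × 4) = 674,800,000 / 6,748 = 100,000 Hz.

100,000 Hz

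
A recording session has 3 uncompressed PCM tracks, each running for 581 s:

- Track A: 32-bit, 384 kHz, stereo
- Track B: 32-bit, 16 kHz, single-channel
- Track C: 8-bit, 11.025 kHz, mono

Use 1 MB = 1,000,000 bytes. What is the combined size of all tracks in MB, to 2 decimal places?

Track A: 384,000 × 581 × 4 × 2 = 1,784,832,000 bytes.
Track B: 16,000 × 581 × 4 × 1 = 37,184,000 bytes.
Track C: 11,025 × 581 × 1 × 1 = 6,405,525 bytes.
Total = 1,828,421,525 bytes = 1828.42 MB.

1828.42 MB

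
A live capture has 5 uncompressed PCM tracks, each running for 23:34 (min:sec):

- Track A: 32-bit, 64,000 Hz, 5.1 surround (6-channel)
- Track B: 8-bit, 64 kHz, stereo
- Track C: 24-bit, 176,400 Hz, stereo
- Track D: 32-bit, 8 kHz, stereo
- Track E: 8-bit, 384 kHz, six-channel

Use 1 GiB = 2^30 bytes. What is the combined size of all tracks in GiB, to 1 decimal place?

23:34 (min:sec) = 1,414 s.
Track A: 64,000 × 1,414 × 4 × 6 = 2,171,904,000 bytes.
Track B: 64,000 × 1,414 × 1 × 2 = 180,992,000 bytes.
Track C: 176,400 × 1,414 × 3 × 2 = 1,496,577,600 bytes.
Track D: 8,000 × 1,414 × 4 × 2 = 90,496,000 bytes.
Track E: 384,000 × 1,414 × 1 × 6 = 3,257,856,000 bytes.
Total = 7,197,825,600 bytes = 6.7 GiB.

6.7 GiB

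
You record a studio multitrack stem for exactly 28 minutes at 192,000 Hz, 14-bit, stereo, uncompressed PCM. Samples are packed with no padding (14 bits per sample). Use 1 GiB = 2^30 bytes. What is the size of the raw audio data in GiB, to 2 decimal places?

1.05 GiB

Duration = exactly 28 minutes = 1,680 s.
Bits = 192,000 × 1,680 × 14 × 2 = 9,031,680,000 bits = 1,128,960,000 bytes.
1,128,960,000 / 1,073,741,824 = 1.05 GiB.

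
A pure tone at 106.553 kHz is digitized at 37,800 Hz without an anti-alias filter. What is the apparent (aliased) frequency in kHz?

6.847 kHz

Nyquist = 37,800/2 = 18,900 Hz; 106,553 Hz exceeds it.
Alias = |106,553 − 3×37,800| = |106,553 − 113,400| = 6,847 Hz = 6.847 kHz.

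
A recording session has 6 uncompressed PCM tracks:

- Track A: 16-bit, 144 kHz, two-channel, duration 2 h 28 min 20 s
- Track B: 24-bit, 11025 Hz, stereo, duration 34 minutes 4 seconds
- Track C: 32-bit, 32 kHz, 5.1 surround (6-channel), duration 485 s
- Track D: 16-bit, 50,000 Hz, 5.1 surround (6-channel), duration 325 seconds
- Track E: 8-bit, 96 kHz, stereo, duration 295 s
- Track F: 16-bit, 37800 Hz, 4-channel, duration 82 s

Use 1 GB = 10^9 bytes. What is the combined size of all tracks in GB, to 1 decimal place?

Track A: 2 h 28 min 20 s = 8,900 s; 144,000 × 8,900 × 2 × 2 = 5,126,400,000 bytes.
Track B: 34 minutes 4 seconds = 2,044 s; 11,025 × 2,044 × 3 × 2 = 135,210,600 bytes.
Track C: 32,000 × 485 × 4 × 6 = 372,480,000 bytes.
Track D: 50,000 × 325 × 2 × 6 = 195,000,000 bytes.
Track E: 96,000 × 295 × 1 × 2 = 56,640,000 bytes.
Track F: 37,800 × 82 × 2 × 4 = 24,796,800 bytes.
Total = 5,910,527,400 bytes = 5.9 GB.

5.9 GB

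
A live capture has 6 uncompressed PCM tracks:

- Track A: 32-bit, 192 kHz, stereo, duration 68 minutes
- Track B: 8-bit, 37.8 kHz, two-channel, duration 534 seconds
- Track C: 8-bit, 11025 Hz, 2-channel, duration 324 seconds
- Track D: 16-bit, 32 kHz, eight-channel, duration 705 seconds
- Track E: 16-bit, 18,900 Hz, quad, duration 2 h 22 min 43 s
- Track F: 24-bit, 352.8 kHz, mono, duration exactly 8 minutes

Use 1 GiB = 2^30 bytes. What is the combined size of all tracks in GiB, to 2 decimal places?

Track A: 68 minutes = 4,080 s; 192,000 × 4,080 × 4 × 2 = 6,266,880,000 bytes.
Track B: 37,800 × 534 × 1 × 2 = 40,370,400 bytes.
Track C: 11,025 × 324 × 1 × 2 = 7,144,200 bytes.
Track D: 32,000 × 705 × 2 × 8 = 360,960,000 bytes.
Track E: 2 h 22 min 43 s = 8,563 s; 18,900 × 8,563 × 2 × 4 = 1,294,725,600 bytes.
Track F: exactly 8 minutes = 480 s; 352,800 × 480 × 3 × 1 = 508,032,000 bytes.
Total = 8,478,112,200 bytes = 7.90 GiB.

7.90 GiB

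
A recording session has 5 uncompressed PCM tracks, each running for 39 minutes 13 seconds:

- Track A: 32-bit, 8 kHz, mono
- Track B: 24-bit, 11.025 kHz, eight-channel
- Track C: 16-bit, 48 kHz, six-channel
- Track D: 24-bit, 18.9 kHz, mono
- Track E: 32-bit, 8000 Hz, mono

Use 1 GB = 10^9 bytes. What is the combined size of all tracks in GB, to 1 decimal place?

2.3 GB

39 minutes 13 seconds = 2,353 s.
Track A: 8,000 × 2,353 × 4 × 1 = 75,296,000 bytes.
Track B: 11,025 × 2,353 × 3 × 8 = 622,603,800 bytes.
Track C: 48,000 × 2,353 × 2 × 6 = 1,355,328,000 bytes.
Track D: 18,900 × 2,353 × 3 × 1 = 133,415,100 bytes.
Track E: 8,000 × 2,353 × 4 × 1 = 75,296,000 bytes.
Total = 2,261,938,900 bytes = 2.3 GB.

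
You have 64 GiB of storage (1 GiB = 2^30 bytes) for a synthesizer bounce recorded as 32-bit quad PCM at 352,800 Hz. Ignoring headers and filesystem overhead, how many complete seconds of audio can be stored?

12,173 seconds

Uncompressed byte rate = 352,800 × 4 × 4 = 5,644,800 bytes/s.
Capacity = 64 × 1,073,741,824 = 68,719,476,736 bytes.
68,719,476,736 / 5,644,800 ≈ 12173.94 s → 12,173 seconds.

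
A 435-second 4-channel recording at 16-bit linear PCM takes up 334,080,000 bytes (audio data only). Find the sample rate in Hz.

Bytes = sample_rate × seconds × bytes_per_sample × channels.
sample_rate = 334,080,000 / (435 × 2 × 4) = 334,080,000 / 3,480 = 96,000 Hz.

96,000 Hz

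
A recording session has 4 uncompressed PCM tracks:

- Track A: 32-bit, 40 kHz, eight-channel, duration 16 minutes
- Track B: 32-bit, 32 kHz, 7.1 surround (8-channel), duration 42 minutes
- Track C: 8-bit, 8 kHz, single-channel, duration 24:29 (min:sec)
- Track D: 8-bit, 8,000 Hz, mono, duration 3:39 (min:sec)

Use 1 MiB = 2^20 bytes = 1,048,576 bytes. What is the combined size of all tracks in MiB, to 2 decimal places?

Track A: 16 minutes = 960 s; 40,000 × 960 × 4 × 8 = 1,228,800,000 bytes.
Track B: 42 minutes = 2,520 s; 32,000 × 2,520 × 4 × 8 = 2,580,480,000 bytes.
Track C: 24:29 (min:sec) = 1,469 s; 8,000 × 1,469 × 1 × 1 = 11,752,000 bytes.
Track D: 3:39 (min:sec) = 219 s; 8,000 × 219 × 1 × 1 = 1,752,000 bytes.
Total = 3,822,784,000 bytes = 3645.69 MiB.

3645.69 MiB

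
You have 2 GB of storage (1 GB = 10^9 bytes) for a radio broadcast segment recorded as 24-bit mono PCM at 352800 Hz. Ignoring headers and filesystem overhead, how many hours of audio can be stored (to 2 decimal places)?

0.52 hours

Uncompressed byte rate = 352,800 × 3 × 1 = 1,058,400 bytes/s.
Capacity = 2 × 1,000,000,000 = 2,000,000,000 bytes.
2,000,000,000 / 1,058,400 ≈ 1889.64 s → 0.52 hours.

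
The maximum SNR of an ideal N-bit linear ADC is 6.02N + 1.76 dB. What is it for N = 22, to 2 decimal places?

6.02 × 22 + 1.76 = 134.20 dB.

134.20 dB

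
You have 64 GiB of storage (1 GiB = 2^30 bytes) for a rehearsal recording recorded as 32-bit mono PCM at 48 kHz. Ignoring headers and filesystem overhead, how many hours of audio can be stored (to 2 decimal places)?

Uncompressed byte rate = 48,000 × 4 × 1 = 192,000 bytes/s.
Capacity = 64 × 1,073,741,824 = 68,719,476,736 bytes.
68,719,476,736 / 192,000 ≈ 357913.94 s → 99.42 hours.

99.42 hours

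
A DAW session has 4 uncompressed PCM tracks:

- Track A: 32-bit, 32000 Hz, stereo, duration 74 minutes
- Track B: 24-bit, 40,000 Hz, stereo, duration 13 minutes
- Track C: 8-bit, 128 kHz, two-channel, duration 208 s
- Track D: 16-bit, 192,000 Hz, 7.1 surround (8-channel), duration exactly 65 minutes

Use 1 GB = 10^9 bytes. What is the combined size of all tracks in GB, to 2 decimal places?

13.36 GB

Track A: 74 minutes = 4,440 s; 32,000 × 4,440 × 4 × 2 = 1,136,640,000 bytes.
Track B: 13 minutes = 780 s; 40,000 × 780 × 3 × 2 = 187,200,000 bytes.
Track C: 128,000 × 208 × 1 × 2 = 53,248,000 bytes.
Track D: exactly 65 minutes = 3,900 s; 192,000 × 3,900 × 2 × 8 = 11,980,800,000 bytes.
Total = 13,357,888,000 bytes = 13.36 GB.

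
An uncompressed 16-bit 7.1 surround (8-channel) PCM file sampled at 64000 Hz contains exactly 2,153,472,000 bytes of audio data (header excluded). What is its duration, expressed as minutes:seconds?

35:03

Byte rate = 64,000 × 2 × 8 = 1,024,000 bytes/s.
Duration = 2,153,472,000 / 1,024,000 = 2,103 s.
2,103 s = 35:03.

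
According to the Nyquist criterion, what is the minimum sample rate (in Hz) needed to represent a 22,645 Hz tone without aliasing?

Minimum sample rate = 2 × 22,645 Hz = 45,290 Hz.

45,290 Hz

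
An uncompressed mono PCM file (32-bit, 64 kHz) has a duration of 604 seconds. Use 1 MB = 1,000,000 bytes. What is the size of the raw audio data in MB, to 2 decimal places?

154.62 MB

Bytes = 64,000 samples/s × 604 s × 4 bytes/sample × 1 ch = 154,624,000 bytes.
154,624,000 / 1,000,000 = 154.62 MB.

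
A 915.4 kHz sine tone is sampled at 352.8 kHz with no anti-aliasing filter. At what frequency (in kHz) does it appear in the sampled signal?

143 kHz

Nyquist = 352,800/2 = 176,400 Hz; 915,400 Hz exceeds it.
Alias = |915,400 − 3×352,800| = |915,400 − 1,058,400| = 143,000 Hz = 143 kHz.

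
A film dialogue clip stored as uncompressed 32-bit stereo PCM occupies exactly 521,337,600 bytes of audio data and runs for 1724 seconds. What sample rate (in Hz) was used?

Bytes = sample_rate × seconds × bytes_per_sample × channels.
sample_rate = 521,337,600 / (1,724 × 4 × 2) = 521,337,600 / 13,792 = 37,800 Hz.

37,800 Hz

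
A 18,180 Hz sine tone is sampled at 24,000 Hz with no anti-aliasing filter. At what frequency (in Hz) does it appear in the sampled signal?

5,820 Hz

Nyquist = 24,000/2 = 12,000 Hz; 18,180 Hz exceeds it.
Alias = |18,180 − 1×24,000| = |18,180 − 24,000| = 5,820 Hz.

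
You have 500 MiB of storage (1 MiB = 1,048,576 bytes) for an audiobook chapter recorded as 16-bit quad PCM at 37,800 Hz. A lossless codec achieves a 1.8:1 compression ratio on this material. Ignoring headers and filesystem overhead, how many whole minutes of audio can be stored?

Uncompressed byte rate = 37,800 × 2 × 4 = 302,400 bytes/s.
After 1.8:1 compression, effective rate ≈ 168000 bytes/s.
Capacity = 500 × 1,048,576 = 524,288,000 bytes.
524,288,000 / effective rate ≈ 3120.76 s → 52 minutes.

52 minutes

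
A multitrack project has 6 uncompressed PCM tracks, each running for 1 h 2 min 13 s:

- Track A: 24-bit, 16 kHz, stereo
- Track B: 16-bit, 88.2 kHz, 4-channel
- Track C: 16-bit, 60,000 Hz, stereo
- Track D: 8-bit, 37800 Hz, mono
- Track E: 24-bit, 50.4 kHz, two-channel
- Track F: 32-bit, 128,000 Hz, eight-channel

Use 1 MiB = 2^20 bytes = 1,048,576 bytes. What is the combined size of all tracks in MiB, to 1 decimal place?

19501.3 MiB

1 h 2 min 13 s = 3,733 s.
Track A: 16,000 × 3,733 × 3 × 2 = 358,368,000 bytes.
Track B: 88,200 × 3,733 × 2 × 4 = 2,634,004,800 bytes.
Track C: 60,000 × 3,733 × 2 × 2 = 895,920,000 bytes.
Track D: 37,800 × 3,733 × 1 × 1 = 141,107,400 bytes.
Track E: 50,400 × 3,733 × 3 × 2 = 1,128,859,200 bytes.
Track F: 128,000 × 3,733 × 4 × 8 = 15,290,368,000 bytes.
Total = 20,448,627,400 bytes = 19501.3 MiB.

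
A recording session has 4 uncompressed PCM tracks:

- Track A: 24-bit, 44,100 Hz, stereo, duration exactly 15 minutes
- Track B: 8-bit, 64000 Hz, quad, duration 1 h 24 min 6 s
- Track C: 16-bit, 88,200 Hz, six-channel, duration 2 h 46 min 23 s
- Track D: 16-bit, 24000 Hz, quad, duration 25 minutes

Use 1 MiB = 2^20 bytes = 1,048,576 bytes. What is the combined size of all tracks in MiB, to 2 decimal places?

Track A: exactly 15 minutes = 900 s; 44,100 × 900 × 3 × 2 = 238,140,000 bytes.
Track B: 1 h 24 min 6 s = 5,046 s; 64,000 × 5,046 × 1 × 4 = 1,291,776,000 bytes.
Track C: 2 h 46 min 23 s = 9,983 s; 88,200 × 9,983 × 2 × 6 = 10,566,007,200 bytes.
Track D: 25 minutes = 1,500 s; 24,000 × 1,500 × 2 × 4 = 288,000,000 bytes.
Total = 12,383,923,200 bytes = 11810.23 MiB.

11810.23 MiB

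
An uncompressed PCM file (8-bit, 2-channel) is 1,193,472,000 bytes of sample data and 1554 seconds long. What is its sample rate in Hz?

384,000 Hz

Bytes = sample_rate × seconds × bytes_per_sample × channels.
sample_rate = 1,193,472,000 / (1,554 × 1 × 2) = 1,193,472,000 / 3,108 = 384,000 Hz.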